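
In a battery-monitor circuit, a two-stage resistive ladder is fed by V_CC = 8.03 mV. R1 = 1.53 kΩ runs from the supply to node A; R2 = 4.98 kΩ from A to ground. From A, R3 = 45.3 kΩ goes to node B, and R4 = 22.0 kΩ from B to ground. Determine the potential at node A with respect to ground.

V_A ≈ 6.04 mV

Looking into the second stage from A: R3 + R4 = 67.30 kΩ appears in parallel with R2.
R2 ‖ (R3+R4) = 4.637 kΩ.
First divider: V_A = V_CC · 4.637/(1.53 + 4.637) = 6.038 mV.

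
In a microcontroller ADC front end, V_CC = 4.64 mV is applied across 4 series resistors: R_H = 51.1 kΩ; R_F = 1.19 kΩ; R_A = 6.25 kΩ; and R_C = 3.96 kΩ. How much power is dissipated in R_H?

ΣR = 62.50 kΩ → I = 4.64/62.50 = 0.07424 µA.
P = I²R = 0.005512 × 51.1 = 0.2816 nW.

P ≈ 0.282 nW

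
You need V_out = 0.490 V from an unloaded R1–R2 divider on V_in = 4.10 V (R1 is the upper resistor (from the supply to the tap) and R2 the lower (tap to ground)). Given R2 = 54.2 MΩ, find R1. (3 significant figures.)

Required fraction k = V_out/V_in = 0.1195.
R1 = R2·(1/k − 1) = 54.2 × 7.367 = 399.3 MΩ.

R1 ≈ 399 MΩ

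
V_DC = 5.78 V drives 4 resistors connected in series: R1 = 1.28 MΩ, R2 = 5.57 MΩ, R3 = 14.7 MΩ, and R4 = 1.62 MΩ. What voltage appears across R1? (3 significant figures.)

V ≈ 0.319 V

Total series resistance ΣR = 1.28 + 5.57 + 14.7 + 1.62 = 23.17 MΩ.
V = V_DC · R/ΣR = 5.78 × 0.05524 = 0.3193 V.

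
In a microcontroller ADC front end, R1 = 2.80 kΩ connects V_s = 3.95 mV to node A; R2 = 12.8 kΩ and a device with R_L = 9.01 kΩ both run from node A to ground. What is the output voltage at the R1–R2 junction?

V_out ≈ 2.58 mV

The load sits in parallel with R2, giving an effective lower resistance R2' = R2·R_L/(R2+R_L) = 5.288 kΩ.
Then V_out = V_s · R2'/(R1 + R2') = 3.95 × 5.288/8.088 = 2.583 mV.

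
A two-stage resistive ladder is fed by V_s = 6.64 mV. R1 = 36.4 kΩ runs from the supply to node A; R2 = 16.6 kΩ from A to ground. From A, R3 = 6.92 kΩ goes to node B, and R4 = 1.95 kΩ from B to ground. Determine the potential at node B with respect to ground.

Node A sees R2 in parallel with the series input of stage 2, R3 + R4 = 8.870 kΩ.
R2 ‖ (R3+R4) = 5.781 kΩ.
First divider: V_A = V_s · 5.781/(36.4 + 5.781) = 0.9100 mV.
V_B = V_A × 0.2198 = 0.2001 mV.

V_B ≈ 0.200 mV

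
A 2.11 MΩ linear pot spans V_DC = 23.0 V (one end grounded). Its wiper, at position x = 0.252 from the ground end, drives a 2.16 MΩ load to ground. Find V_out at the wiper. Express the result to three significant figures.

Lower segment x·R_p = 0.5317 MΩ; upper segment (1−x)·R_p = 1.578 MΩ.
(x·R_p) ‖ R_L = 0.4267 MΩ.
Loaded-divider output: V_out = 23.0 × 0.2128 = 4.895 V.

V_out ≈ 4.89 V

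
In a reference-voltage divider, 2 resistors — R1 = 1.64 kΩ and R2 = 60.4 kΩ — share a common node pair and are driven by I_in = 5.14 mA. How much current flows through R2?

I ≈ 0.136 mA

With just two branches, the current splits inversely with resistance.
I(R2) = 5.14 × 1.64/(1.64 + 60.4) = 5.14 × 0.02643 = 0.1359 mA.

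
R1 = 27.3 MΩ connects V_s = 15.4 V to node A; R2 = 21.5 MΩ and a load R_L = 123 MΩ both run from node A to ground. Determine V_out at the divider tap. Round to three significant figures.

R2 ‖ R_L = (21.5 × 123)/(21.5 + 123) = 18.30 MΩ.
Then V_out = V_s · R2'/(R1 + R2') = 15.4 × 18.30/45.60 = 6.180 V.

V_out ≈ 6.18 V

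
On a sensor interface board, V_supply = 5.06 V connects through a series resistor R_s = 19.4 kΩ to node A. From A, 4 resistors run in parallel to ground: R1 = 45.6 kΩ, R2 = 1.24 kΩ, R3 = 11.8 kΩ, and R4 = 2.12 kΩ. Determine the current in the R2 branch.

I ≈ 0.146 mA

Combine the parallel branches: R_p = (1/45.6 + 1/1.24 + 1/11.8 + 1/2.12)⁻¹ = 0.7221 kΩ.
Node voltage V_A = V_supply · R_p/(R_s + R_p) = 5.06 × 0.03589 = 0.1816 V.
I(R2) = V_A / R2 = 0.1816/1.24 = 0.1464 mA.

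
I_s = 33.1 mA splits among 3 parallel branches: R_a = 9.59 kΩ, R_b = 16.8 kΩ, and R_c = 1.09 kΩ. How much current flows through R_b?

ΣG = 1/9.59 + 1/16.8 + 1/1.09 = 1.081.
R_b takes the fraction G_k/ΣG = 0.05952/1.081 = 0.05505, so I = 33.1 × 0.05505 = 1.822 mA.

I ≈ 1.82 mA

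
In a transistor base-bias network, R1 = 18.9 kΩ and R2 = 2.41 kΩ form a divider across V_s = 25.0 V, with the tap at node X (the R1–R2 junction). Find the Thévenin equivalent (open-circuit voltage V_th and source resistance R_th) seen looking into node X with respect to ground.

V_th is the unloaded tap voltage: V_s · R2/(R1+R2) = 25.0 × 0.1131 = 2.827 V.
With V_s suppressed (replaced by a short), R_th = R1 ‖ R2 = (18.90 × 2.41)/(18.90 + 2.41) = 2.137 kΩ.

V_th ≈ 2.83 V, R_th ≈ 2.14 kΩ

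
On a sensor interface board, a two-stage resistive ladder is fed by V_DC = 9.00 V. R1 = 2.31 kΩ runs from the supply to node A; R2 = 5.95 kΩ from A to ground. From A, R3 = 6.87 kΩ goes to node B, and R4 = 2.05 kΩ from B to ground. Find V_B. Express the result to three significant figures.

V_B ≈ 1.26 V

Node A sees R2 in parallel with the series input of stage 2, R3 + R4 = 8.920 kΩ.
R2 ‖ (R3+R4) = 3.569 kΩ.
V_A = 9.00 × 3.569/(2.31 + 3.569) = 5.464 V.
V_B = V_A × 0.2298 = 1.256 V.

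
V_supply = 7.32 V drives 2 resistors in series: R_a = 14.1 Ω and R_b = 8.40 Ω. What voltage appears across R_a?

Series total: ΣR = 14.1 + 8.40 = 22.50 Ω.
Voltage divider: V = V_supply · (14.10 / 22.50) = 7.32 × 0.6267 = 4.587 V.

V ≈ 4.59 V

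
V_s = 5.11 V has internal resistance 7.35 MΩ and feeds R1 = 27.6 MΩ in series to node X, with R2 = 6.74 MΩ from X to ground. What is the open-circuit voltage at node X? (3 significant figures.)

V_th ≈ 0.826 V

R1' = 7.35 + 27.6 = 34.95 MΩ (source resistance + R1).
Open-circuit (no load on X): V_th = V_s · R2/(R1' + R2) = 5.11 × 6.74/(34.95 + 6.74) = 0.8261 V.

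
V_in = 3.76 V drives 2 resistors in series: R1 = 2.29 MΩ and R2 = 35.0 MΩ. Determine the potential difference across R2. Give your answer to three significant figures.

Series total: ΣR = 2.29 + 35.0 = 37.29 MΩ.
Voltage divider: V = V_in · (35.00 / 37.29) = 3.76 × 0.9386 = 3.529 V.

V ≈ 3.53 V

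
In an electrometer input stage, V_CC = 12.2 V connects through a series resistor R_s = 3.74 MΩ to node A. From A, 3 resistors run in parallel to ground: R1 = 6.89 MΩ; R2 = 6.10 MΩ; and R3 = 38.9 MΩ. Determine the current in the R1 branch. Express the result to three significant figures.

Combine the parallel branches: R_p = (1/6.89 + 1/6.10 + 1/38.9)⁻¹ = 2.987 MΩ.
V_A by voltage divider: V_A = 12.2 × 2.987/(3.74 + 2.987) = 5.417 V.
I(R1) = V_A / R1 = 5.417/6.89 = 0.7862 µA.
(Check via current divider: I_total = 1.814 µA; share G_k/ΣG = 0.4335 → same result.)

I ≈ 0.786 µA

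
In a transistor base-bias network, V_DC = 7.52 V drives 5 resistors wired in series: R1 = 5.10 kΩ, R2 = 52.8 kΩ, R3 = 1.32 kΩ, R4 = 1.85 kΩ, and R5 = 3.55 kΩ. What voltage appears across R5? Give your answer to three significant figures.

V ≈ 0.413 V

ΣR = 5.10 + 52.8 + 1.32 + 1.85 + 3.55 = 64.62 kΩ.
V = V_DC · R/ΣR = 7.52 × 0.05494 = 0.4131 V.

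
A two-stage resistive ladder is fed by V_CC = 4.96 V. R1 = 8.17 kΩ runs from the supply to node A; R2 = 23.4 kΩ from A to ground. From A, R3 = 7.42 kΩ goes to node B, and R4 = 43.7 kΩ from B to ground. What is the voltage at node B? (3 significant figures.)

V_B ≈ 2.81 V

The second stage (R3 + R4 = 51.12 kΩ) loads node A in parallel with R2.
Effective lower resistance at A: R2 ‖ 51.12 = 16.05 kΩ.
V_A = 4.96 × 16.05/(8.17 + 16.05) = 3.287 V.
Then the unloaded second divider: V_B = V_A × R4/(R3+R4) = 3.287 × 0.8549 = 2.810 V.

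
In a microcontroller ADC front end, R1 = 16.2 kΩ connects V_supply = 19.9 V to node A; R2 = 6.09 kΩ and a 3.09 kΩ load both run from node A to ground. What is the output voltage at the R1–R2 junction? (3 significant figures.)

V_out ≈ 2.24 V

The load sits in parallel with R2, giving an effective lower resistance R2' = R2·R_L/(R2+R_L) = 2.050 kΩ.
Voltage divider with the loaded lower leg: V_out = 19.9 × 2.050/(16.2 + 2.050) = 19.9 × 0.1123 = 2.235 V.
(Unloaded it would be 5.44 V; the load pulls it down.)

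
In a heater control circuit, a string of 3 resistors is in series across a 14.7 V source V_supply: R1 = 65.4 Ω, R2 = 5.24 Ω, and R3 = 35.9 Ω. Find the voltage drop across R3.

V ≈ 4.95 V

ΣR = 65.4 + 5.24 + 35.9 = 106.5 Ω.
By the voltage-divider rule, V = 14.7 × 35.90/106.5 = 4.953 V.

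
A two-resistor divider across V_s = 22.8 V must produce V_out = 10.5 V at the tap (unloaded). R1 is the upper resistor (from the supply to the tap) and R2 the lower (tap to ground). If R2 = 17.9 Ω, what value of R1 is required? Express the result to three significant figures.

V_out/V_s = R2/(R1+R2) = 0.4605.
So R1 = R2 · (V_s/V_out − 1) = 17.9 × (22.8/10.5 − 1) = 17.9 × 1.171 = 20.97 Ω.

R1 ≈ 21.0 Ω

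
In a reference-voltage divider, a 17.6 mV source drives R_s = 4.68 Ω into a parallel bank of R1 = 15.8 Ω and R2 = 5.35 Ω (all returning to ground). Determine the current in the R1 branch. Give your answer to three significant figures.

I ≈ 0.513 mA

Parallel bank: R_p = 1/(1/15.8 + 1/5.35) = 3.997 Ω.
V_A by voltage divider: V_A = 17.6 × 3.997/(4.68 + 3.997) = 8.107 mV.
Branch current I = V_A/R1 = 8.107/15.8 = 0.5131 mA.
(Check via current divider: I_total = 2.028 mA; share G_k/ΣG = 0.2530 → same result.)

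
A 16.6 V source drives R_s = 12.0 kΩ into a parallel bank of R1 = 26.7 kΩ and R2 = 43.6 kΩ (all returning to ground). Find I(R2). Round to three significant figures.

Combine the parallel branches: R_p = (1/26.7 + 1/43.6)⁻¹ = 16.56 kΩ.
Node voltage V_A = V_in · R_p/(R_s + R_p) = 16.6 × 0.5798 = 9.625 V.
I(R2) = V_A / R2 = 9.625/43.6 = 0.2208 mA.

I ≈ 0.221 mA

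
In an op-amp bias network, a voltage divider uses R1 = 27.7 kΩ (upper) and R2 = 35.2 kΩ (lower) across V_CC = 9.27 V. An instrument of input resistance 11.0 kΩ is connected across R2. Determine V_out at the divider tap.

V_out ≈ 2.15 V

The load sits in parallel with R2, giving an effective lower resistance R2' = R2·R_L/(R2+R_L) = 8.381 kΩ.
Now apply the divider: V_out = 9.27 × 0.2323 = 2.153 V.
(Unloaded it would be 5.19 V; the load pulls it down.)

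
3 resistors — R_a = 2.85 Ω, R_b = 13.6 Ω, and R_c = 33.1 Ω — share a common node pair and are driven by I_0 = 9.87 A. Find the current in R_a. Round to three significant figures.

I ≈ 7.62 A

Conductances: ΣG = 1/2.85 + 1/13.6 + 1/33.1 = 0.4546 (1/Ω).
Current divider: I(R_a) = I_0 · G_k/ΣG = 9.87 × (0.3509/0.4546) = 9.87 × 0.7718 = 7.618 A.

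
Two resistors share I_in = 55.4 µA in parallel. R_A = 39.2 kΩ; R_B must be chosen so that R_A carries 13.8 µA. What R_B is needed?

In a two-way split, I_A/I_in = R_B/(R_A + R_B).
13.8/55.4 = R_B/(R_A + R_B) → R_B = R_A · (0.2491)/(1 − 0.2491) = 39.2 × 0.3317 = 13.00 kΩ.

R_B ≈ 13.0 kΩ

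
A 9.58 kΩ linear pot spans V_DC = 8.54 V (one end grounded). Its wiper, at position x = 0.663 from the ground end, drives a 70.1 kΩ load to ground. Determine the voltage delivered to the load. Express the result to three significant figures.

V_out ≈ 5.49 V

Lower segment x·R_p = 6.352 kΩ; upper segment (1−x)·R_p = 3.228 kΩ.
(x·R_p) ‖ R_L = 5.824 kΩ.
Then V_out = V_DC · 5.824/(3.228 + 5.824) = 5.494 V.
(Unloaded: V_out = x·V_DC = 5.66 V.)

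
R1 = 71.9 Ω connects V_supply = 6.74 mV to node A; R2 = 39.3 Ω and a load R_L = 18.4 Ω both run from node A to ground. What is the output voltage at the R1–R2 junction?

R2 ‖ R_L = (39.3 × 18.4)/(39.3 + 18.4) = 12.53 Ω.
Now apply the divider: V_out = 6.74 × 0.1484 = 1.000 mV.

V_out ≈ 1.00 mV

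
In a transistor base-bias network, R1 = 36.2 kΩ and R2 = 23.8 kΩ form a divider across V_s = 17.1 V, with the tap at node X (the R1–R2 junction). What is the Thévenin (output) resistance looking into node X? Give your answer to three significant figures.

R_th ≈ 14.4 kΩ

Zeroing V_s shorts the top of R1 to ground, so R_th = R1 ‖ R2 = 14.36 kΩ.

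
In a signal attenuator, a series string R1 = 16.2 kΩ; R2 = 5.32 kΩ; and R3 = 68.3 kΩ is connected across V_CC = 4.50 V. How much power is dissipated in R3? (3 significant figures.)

P ≈ 0.171 mW

ΣR = 89.82 kΩ → I = 4.50/89.82 = 0.05010 mA.
P = I²R = 0.002510 × 68.3 = 0.1714 mW.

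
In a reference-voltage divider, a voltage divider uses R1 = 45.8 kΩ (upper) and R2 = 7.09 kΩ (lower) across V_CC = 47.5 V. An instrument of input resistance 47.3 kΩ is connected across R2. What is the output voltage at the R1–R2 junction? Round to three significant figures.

V_out ≈ 5.64 V

The load sits in parallel with R2, giving an effective lower resistance R2' = R2·R_L/(R2+R_L) = 6.166 kΩ.
Now apply the divider: V_out = 47.5 × 0.1187 = 5.636 V.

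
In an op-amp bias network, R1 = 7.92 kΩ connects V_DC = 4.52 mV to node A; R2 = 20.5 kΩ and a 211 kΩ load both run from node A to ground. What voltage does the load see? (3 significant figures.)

The load sits in parallel with R2, giving an effective lower resistance R2' = R2·R_L/(R2+R_L) = 18.68 kΩ.
Now apply the divider: V_out = 4.52 × 0.7023 = 3.174 mV.
(Unloaded it would be 3.26 mV; the load pulls it down.)

V_out ≈ 3.17 mV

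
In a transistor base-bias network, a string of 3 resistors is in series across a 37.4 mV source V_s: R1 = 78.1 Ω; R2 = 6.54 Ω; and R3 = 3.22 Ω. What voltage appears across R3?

V ≈ 1.37 mV

Total series resistance ΣR = 78.1 + 6.54 + 3.22 = 87.86 Ω.
Voltage divider: V = V_s · (3.220 / 87.86) = 37.4 × 0.03665 = 1.371 mV.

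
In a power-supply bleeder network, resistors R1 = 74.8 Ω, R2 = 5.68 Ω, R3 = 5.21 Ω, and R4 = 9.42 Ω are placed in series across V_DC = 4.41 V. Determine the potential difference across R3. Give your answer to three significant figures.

ΣR = 74.8 + 5.68 + 5.21 + 9.42 = 95.11 Ω.
V = V_DC · R/ΣR = 4.41 × 0.05478 = 0.2416 V.

V ≈ 0.242 V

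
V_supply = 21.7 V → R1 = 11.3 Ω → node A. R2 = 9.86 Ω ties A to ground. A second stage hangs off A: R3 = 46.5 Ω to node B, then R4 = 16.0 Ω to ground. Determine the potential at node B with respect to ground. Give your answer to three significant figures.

The second stage (R3 + R4 = 62.50 Ω) loads node A in parallel with R2.
R2 ‖ (R3+R4) = 8.516 Ω.
V_A = 21.7 × 8.516/(11.3 + 8.516) = 9.326 V.
V_B = V_A × 0.2560 = 2.387 V.

V_B ≈ 2.39 V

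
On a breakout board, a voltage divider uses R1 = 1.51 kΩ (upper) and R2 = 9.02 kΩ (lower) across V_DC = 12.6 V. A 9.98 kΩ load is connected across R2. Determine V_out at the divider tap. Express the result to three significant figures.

R2 ‖ R_L = (9.02 × 9.98)/(9.02 + 9.98) = 4.738 kΩ.
Then V_out = V_DC · R2'/(R1 + R2') = 12.6 × 4.738/6.248 = 9.555 V.
(Unloaded it would be 10.8 V; the load pulls it down.)

V_out ≈ 9.55 V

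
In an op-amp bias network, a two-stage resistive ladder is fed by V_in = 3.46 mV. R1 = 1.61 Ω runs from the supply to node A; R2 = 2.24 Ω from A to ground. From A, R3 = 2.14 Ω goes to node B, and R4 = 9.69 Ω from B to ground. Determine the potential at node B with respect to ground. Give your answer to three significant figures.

V_B ≈ 1.53 mV

Looking into the second stage from A: R3 + R4 = 11.83 Ω appears in parallel with R2.
R2 ‖ (R3+R4) = 1.883 Ω.
First divider: V_A = V_in · 1.883/(1.61 + 1.883) = 1.865 mV.
Then the unloaded second divider: V_B = V_A × R4/(R3+R4) = 1.865 × 0.8191 = 1.528 mV.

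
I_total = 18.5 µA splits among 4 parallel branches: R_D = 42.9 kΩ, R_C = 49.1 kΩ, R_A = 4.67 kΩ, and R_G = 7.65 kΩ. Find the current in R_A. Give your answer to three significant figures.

ΣG = 1/42.9 + 1/49.1 + 1/4.67 + 1/7.65 = 0.3885.
By the current-divider rule, I = I_total · G_k/ΣG = 18.5 × 0.5511 = 10.20 µA.

I ≈ 10.2 µA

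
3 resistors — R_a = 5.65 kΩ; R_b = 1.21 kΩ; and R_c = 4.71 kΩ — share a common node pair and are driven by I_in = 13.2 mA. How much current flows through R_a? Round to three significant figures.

Total conductance ΣG = 1/5.65 + 1/1.21 + 1/4.71 = 1.216 (units of 1/kΩ).
Current divider: I(R_a) = I_in · G_k/ΣG = 13.2 × (0.1770/1.216) = 13.2 × 0.1456 = 1.922 mA.

I ≈ 1.92 mA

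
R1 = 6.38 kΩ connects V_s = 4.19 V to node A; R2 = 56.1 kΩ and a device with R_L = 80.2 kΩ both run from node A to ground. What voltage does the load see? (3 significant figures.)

First combine the lower leg with the load: R2 ‖ R_L = 33.01 kΩ.
Now apply the divider: V_out = 4.19 × 0.8380 = 3.511 V.

V_out ≈ 3.51 V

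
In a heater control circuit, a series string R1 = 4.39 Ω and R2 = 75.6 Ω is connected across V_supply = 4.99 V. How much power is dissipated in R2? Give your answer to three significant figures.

P ≈ 0.294 W

Series current I = V_supply/ΣR = 4.99/79.99 = 0.06238 A.
P(R2) = I²·R2 = (0.06238)² × 75.6 = 0.2942 W.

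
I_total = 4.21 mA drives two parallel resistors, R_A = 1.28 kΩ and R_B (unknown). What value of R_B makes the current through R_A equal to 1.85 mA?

R_B ≈ 1.00 kΩ

In a two-way split, I_A/I_total = R_B/(R_A + R_B).
With f = 0.4394, R_B = R_A · f/(1−f) = 1.28 × 0.7839 = 1.003 kΩ.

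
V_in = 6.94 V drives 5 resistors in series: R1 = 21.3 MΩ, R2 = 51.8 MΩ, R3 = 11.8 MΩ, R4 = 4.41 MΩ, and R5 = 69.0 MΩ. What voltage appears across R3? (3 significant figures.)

V ≈ 0.517 V

ΣR = 21.3 + 51.8 + 11.8 + 4.41 + 69.0 = 158.3 MΩ.
By the voltage-divider rule, V = 6.94 × 11.80/158.3 = 0.5173 V.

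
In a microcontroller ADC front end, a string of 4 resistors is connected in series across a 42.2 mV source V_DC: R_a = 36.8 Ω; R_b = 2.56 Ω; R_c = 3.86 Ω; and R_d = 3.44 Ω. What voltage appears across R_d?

Total series resistance ΣR = 36.8 + 2.56 + 3.86 + 3.44 = 46.66 Ω.
Voltage divider: V = V_DC · (3.440 / 46.66) = 42.2 × 0.07372 = 3.111 mV.

V ≈ 3.11 mV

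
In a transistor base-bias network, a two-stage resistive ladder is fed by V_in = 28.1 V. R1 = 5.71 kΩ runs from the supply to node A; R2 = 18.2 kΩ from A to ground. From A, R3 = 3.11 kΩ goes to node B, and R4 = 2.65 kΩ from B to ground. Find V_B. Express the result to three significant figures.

Looking into the second stage from A: R3 + R4 = 5.760 kΩ appears in parallel with R2.
Effective lower resistance at A: R2 ‖ 5.760 = 4.375 kΩ.
First divider: V_A = V_in · 4.375/(5.71 + 4.375) = 12.19 V.
Then the unloaded second divider: V_B = V_A × R4/(R3+R4) = 12.19 × 0.4601 = 5.609 V.

V_B ≈ 5.61 V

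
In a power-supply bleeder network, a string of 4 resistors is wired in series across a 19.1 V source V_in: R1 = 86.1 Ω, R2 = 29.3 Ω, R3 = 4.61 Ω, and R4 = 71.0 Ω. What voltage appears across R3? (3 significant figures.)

V ≈ 0.461 V

Total series resistance ΣR = 86.1 + 29.3 + 4.61 + 71.0 = 191.0 Ω.
Voltage divider: V = V_in · (4.610 / 191.0) = 19.1 × 0.02413 = 0.4610 V.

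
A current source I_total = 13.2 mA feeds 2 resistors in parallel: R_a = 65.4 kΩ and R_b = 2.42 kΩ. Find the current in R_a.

Two-branch current divider: I_k = I_total · R_other/(R_1 + R_2).
So I = 13.2 × 2.42/67.82 = 0.4710 mA.

I ≈ 0.471 mA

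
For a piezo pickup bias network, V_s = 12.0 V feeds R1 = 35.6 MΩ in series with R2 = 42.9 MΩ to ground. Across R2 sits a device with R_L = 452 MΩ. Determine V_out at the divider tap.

V_out ≈ 6.29 V

The load sits in parallel with R2, giving an effective lower resistance R2' = R2·R_L/(R2+R_L) = 39.18 MΩ.
Then V_out = V_s · R2'/(R1 + R2') = 12.0 × 39.18/74.78 = 6.287 V.
(Unloaded it would be 6.56 V; the load pulls it down.)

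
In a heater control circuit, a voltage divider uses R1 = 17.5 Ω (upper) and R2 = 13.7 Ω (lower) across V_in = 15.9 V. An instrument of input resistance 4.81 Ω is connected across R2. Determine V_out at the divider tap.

V_out ≈ 2.69 V

First combine the lower leg with the load: R2 ‖ R_L = 3.560 Ω.
Then V_out = V_in · R2'/(R1 + R2') = 15.9 × 3.560/21.06 = 2.688 V.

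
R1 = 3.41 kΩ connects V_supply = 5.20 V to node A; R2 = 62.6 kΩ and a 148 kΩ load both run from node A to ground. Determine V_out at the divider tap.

The load sits in parallel with R2, giving an effective lower resistance R2' = R2·R_L/(R2+R_L) = 43.99 kΩ.
Then V_out = V_supply · R2'/(R1 + R2') = 5.20 × 43.99/47.40 = 4.826 V.
(Unloaded it would be 4.93 V; the load pulls it down.)

V_out ≈ 4.83 V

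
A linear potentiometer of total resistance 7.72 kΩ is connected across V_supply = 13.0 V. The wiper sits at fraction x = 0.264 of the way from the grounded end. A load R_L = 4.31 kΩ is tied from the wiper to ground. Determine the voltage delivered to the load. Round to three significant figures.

V_out ≈ 2.55 V

The pot divides into 5.682 kΩ above the wiper and 2.038 kΩ below.
R_L loads the lower segment: effective lower R = 1.384 kΩ.
Loaded-divider output: V_out = 13.0 × 0.1958 = 2.546 V.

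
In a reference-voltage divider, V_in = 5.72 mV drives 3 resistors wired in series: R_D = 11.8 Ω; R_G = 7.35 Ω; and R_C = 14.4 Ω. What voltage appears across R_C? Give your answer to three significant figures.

Total series resistance ΣR = 11.8 + 7.35 + 14.4 = 33.55 Ω.
By the voltage-divider rule, V = 5.72 × 14.40/33.55 = 2.455 mV.

V ≈ 2.46 mV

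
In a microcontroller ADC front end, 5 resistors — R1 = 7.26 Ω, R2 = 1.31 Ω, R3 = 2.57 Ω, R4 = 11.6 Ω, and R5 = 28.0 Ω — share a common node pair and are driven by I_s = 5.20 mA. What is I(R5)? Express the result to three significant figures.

I ≈ 0.132 mA

Conductances: ΣG = 1/7.26 + 1/1.31 + 1/2.57 + 1/11.6 + 1/28.0 = 1.412 (1/Ω).
R5 takes the fraction G_k/ΣG = 0.03571/1.412 = 0.02529, so I = 5.20 × 0.02529 = 0.1315 mA.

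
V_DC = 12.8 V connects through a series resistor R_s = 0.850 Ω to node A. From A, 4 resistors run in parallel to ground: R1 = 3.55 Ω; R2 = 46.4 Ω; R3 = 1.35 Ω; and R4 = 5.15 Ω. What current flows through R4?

Equivalent of the parallel group: R_p = 0.8077 Ω.
V_A = 12.8 × 0.8077/1.658 = 6.236 V.
Branch current I = V_A/R4 = 6.236/5.15 = 1.211 A.
(Equivalently: I_total = 7.722 A, then current-divider fraction G_k/ΣG = 0.1568.)

I ≈ 1.21 A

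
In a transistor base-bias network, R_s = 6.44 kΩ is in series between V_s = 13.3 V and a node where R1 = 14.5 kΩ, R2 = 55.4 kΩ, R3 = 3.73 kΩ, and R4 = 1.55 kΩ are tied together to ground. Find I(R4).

Parallel bank: R_p = 1/(1/14.5 + 1/55.4 + 1/3.73 + 1/1.55) = 0.9997 kΩ.
Node voltage V_A = V_s · R_p/(R_s + R_p) = 13.3 × 0.1344 = 1.787 V.
Branch current I = V_A/R4 = 1.787/1.55 = 1.153 mA.

I ≈ 1.15 mA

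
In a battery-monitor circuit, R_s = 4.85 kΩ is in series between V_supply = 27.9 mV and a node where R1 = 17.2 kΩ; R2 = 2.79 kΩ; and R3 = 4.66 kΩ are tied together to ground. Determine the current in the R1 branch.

Combine the parallel branches: R_p = (1/17.2 + 1/2.79 + 1/4.66)⁻¹ = 1.584 kΩ.
Node voltage V_A = V_supply · R_p/(R_s + R_p) = 27.9 × 0.2462 = 6.870 mV.
I(R1) = V_A / R1 = 6.870/17.2 = 0.3994 µA.
(Equivalently: I_total = 4.336 µA, then current-divider fraction G_k/ΣG = 0.09212.)

I ≈ 0.399 µA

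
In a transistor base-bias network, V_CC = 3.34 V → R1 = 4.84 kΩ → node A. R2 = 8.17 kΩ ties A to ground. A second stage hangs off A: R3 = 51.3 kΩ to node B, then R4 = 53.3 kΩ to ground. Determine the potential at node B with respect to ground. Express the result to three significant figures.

V_B ≈ 1.04 V

The second stage (R3 + R4 = 104.6 kΩ) loads node A in parallel with R2.
R2 ‖ (R3+R4) = 7.578 kΩ.
First divider: V_A = V_CC · 7.578/(4.84 + 7.578) = 2.038 V.
Then the unloaded second divider: V_B = V_A × R4/(R3+R4) = 2.038 × 0.5096 = 1.039 V.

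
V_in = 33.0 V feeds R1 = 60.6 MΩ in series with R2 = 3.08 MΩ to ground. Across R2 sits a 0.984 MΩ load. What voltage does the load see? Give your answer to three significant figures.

V_out ≈ 0.401 V

The load sits in parallel with R2, giving an effective lower resistance R2' = R2·R_L/(R2+R_L) = 0.7457 MΩ.
Now apply the divider: V_out = 33.0 × 0.01216 = 0.4012 V.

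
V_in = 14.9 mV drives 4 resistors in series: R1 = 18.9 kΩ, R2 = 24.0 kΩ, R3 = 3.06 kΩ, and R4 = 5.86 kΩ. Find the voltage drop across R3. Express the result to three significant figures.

Series total: ΣR = 18.9 + 24.0 + 3.06 + 5.86 = 51.82 kΩ.
Voltage divider: V = V_in · (3.060 / 51.82) = 14.9 × 0.05905 = 0.8799 mV.

V ≈ 0.880 mV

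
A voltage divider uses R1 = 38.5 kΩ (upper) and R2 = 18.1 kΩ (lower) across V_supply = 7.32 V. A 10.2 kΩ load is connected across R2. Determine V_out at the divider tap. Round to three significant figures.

R2 ‖ R_L = (18.1 × 10.2)/(18.1 + 10.2) = 6.524 kΩ.
Voltage divider with the loaded lower leg: V_out = 7.32 × 6.524/(38.5 + 6.524) = 7.32 × 0.1449 = 1.061 V.

V_out ≈ 1.06 V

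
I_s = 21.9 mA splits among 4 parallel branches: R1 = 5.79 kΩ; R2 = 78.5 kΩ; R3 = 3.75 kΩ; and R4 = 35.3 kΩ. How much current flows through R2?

I ≈ 0.581 mA

Total conductance ΣG = 1/5.79 + 1/78.5 + 1/3.75 + 1/35.3 = 0.4804 (units of 1/kΩ).
Current divider: I(R2) = I_s · G_k/ΣG = 21.9 × (0.01274/0.4804) = 21.9 × 0.02651 = 0.5807 mA.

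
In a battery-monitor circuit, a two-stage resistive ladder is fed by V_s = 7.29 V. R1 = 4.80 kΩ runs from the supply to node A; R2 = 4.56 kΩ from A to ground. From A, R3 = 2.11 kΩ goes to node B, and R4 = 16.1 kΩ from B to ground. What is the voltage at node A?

V_A ≈ 3.15 V

Looking into the second stage from A: R3 + R4 = 18.21 kΩ appears in parallel with R2.
Effective lower resistance at A: R2 ‖ 18.21 = 3.647 kΩ.
V_A = 7.29 × 3.647/(4.80 + 3.647) = 3.147 V.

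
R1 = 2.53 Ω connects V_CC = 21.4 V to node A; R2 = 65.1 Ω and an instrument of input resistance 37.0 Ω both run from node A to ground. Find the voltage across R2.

First combine the lower leg with the load: R2 ‖ R_L = 23.59 Ω.
Voltage divider with the loaded lower leg: V_out = 21.4 × 23.59/(2.53 + 23.59) = 21.4 × 0.9031 = 19.33 V.

V_out ≈ 19.3 V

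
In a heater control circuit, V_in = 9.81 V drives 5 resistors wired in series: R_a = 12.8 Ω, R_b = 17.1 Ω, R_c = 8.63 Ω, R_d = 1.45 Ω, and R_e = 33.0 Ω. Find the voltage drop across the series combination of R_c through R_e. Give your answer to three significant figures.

V ≈ 5.79 V

Total series resistance ΣR = 12.8 + 17.1 + 8.63 + 1.45 + 33.0 = 72.98 Ω.
R_{R_c..R_e} = 8.63 + 1.45 + 33.0 = 43.08 Ω.
By the voltage-divider rule, V = 9.81 × 43.08/72.98 = 5.791 V.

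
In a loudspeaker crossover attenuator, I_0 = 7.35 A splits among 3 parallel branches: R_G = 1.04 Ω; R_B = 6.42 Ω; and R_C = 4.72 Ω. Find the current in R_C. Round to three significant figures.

Conductances: ΣG = 1/1.04 + 1/6.42 + 1/4.72 = 1.329 (1/Ω).
R_C takes the fraction G_k/ΣG = 0.2119/1.329 = 0.1594, so I = 7.35 × 0.1594 = 1.172 A.

I ≈ 1.17 A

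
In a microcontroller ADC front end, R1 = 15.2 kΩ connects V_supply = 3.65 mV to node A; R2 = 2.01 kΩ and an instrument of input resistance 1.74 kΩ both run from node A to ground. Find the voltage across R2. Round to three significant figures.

V_out ≈ 0.211 mV

The load sits in parallel with R2, giving an effective lower resistance R2' = R2·R_L/(R2+R_L) = 0.9326 kΩ.
Voltage divider with the loaded lower leg: V_out = 3.65 × 0.9326/(15.2 + 0.9326) = 3.65 × 0.05781 = 0.2110 mV.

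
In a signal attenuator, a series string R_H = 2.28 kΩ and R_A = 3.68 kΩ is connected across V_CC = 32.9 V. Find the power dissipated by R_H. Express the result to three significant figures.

P ≈ 69.5 mW

Series current I = V_CC/ΣR = 32.9/5.960 = 5.520 mA.
P(R_H) = I²·R_H = (5.520)² × 2.28 = 69.48 mW.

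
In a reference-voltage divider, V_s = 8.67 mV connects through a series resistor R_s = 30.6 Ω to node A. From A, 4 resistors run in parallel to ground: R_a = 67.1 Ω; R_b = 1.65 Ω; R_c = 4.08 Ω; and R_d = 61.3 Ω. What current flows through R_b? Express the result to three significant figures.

I ≈ 0.188 mA

Equivalent of the parallel group: R_p = 1.133 Ω.
V_A by voltage divider: V_A = 8.67 × 1.133/(30.6 + 1.133) = 0.3096 mV.
Branch current I = V_A/R_b = 0.3096/1.65 = 0.1877 mA.
(Equivalently: I_total = 0.2732 mA, then current-divider fraction G_k/ΣG = 0.6869.)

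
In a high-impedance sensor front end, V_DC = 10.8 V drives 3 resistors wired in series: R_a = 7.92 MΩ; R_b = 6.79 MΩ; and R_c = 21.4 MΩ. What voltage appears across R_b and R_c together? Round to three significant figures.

V ≈ 8.43 V

Series total: ΣR = 7.92 + 6.79 + 21.4 = 36.11 MΩ.
R_{R_b..R_c} = 6.79 + 21.4 = 28.19 MΩ.
V = V_DC · R/ΣR = 10.8 × 0.7807 = 8.431 V.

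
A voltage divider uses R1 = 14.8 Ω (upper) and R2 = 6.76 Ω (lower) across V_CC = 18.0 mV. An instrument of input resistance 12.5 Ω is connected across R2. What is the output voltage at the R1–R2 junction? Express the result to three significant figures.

R2 ‖ R_L = (6.76 × 12.5)/(6.76 + 12.5) = 4.387 Ω.
Then V_out = V_CC · R2'/(R1 + R2') = 18.0 × 4.387/19.19 = 4.116 mV.

V_out ≈ 4.12 mV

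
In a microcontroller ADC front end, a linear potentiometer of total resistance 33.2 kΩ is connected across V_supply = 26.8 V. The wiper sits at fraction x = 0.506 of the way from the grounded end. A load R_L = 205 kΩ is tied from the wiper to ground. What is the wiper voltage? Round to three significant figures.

The pot divides into 16.40 kΩ above the wiper and 16.80 kΩ below.
Lower segment in parallel with the load: 16.80 ‖ 205 = 15.53 kΩ.
V_out = 26.8 × 15.53/(16.40 + 15.53) = 13.03 V.
(Unloaded: V_out = x·V_supply = 13.6 V.)

V_out ≈ 13.0 V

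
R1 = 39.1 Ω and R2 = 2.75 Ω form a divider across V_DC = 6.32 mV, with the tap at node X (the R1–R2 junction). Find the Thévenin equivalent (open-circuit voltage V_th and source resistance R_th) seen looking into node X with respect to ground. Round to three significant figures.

V_th ≈ 0.415 mV, R_th ≈ 2.57 Ω

V_th is the unloaded tap voltage: V_DC · R2/(R1+R2) = 6.32 × 0.06571 = 0.4153 mV.
Looking into X with the source shorted: R_th = R1·R2/(R1+R2) = 39.10 × 2.75/41.85 = 2.569 Ω.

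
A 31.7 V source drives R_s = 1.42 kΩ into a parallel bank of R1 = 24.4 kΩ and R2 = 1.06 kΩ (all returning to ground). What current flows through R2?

Combine the parallel branches: R_p = (1/24.4 + 1/1.06)⁻¹ = 1.016 kΩ.
V_A by voltage divider: V_A = 31.7 × 1.016/(1.42 + 1.016) = 13.22 V.
Branch current I = V_A/R2 = 13.22/1.06 = 12.47 mA.

I ≈ 12.5 mA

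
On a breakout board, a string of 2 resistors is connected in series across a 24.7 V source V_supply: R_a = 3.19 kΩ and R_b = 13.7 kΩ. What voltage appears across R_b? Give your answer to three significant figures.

Series total: ΣR = 3.19 + 13.7 = 16.89 kΩ.
V = V_supply · R/ΣR = 24.7 × 0.8111 = 20.03 V.

V ≈ 20.0 V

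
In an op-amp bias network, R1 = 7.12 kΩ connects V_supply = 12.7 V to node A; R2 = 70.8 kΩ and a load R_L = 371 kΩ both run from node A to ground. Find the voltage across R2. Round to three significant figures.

First combine the lower leg with the load: R2 ‖ R_L = 59.45 kΩ.
Then V_out = V_supply · R2'/(R1 + R2') = 12.7 × 59.45/66.57 = 11.34 V.

V_out ≈ 11.3 V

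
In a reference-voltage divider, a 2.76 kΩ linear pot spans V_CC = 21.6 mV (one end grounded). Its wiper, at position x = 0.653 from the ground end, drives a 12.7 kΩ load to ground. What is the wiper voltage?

The pot divides into 0.9577 kΩ above the wiper and 1.802 kΩ below.
(x·R_p) ‖ R_L = 1.578 kΩ.
Loaded-divider output: V_out = 21.6 × 0.6224 = 13.44 mV.
(Unloaded: V_out = x·V_CC = 14.1 mV.)

V_out ≈ 13.4 mV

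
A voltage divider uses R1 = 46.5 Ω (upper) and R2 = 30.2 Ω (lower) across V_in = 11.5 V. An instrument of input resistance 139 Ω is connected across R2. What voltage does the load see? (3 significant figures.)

R2 ‖ R_L = (30.2 × 139)/(30.2 + 139) = 24.81 Ω.
Then V_out = V_in · R2'/(R1 + R2') = 11.5 × 24.81/71.31 = 4.001 V.

V_out ≈ 4.00 V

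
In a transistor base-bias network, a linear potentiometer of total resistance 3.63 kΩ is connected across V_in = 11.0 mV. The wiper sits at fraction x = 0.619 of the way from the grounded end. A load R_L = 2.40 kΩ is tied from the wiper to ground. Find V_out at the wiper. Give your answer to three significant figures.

V_out ≈ 5.02 mV

The pot divides into 1.383 kΩ above the wiper and 2.247 kΩ below.
Lower segment in parallel with the load: 2.247 ‖ 2.40 = 1.160 kΩ.
V_out = 11.0 × 1.160/(1.383 + 1.160) = 5.019 mV.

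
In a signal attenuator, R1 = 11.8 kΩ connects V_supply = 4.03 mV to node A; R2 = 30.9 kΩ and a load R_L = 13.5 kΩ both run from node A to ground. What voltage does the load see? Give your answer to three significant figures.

V_out ≈ 1.79 mV

R2 ‖ R_L = (30.9 × 13.5)/(30.9 + 13.5) = 9.395 kΩ.
Then V_out = V_supply · R2'/(R1 + R2') = 4.03 × 9.395/21.20 = 1.786 mV.
(Unloaded it would be 2.92 mV; the load pulls it down.)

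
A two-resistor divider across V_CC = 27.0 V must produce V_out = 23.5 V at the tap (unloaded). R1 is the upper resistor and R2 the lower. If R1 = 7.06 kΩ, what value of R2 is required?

V_out/V_CC = R2/(R1+R2) = 0.8704.
Rearranging, R2 = R1·k/(1−k) = 7.06 × 6.714 = 47.40 kΩ.

R2 ≈ 47.4 kΩ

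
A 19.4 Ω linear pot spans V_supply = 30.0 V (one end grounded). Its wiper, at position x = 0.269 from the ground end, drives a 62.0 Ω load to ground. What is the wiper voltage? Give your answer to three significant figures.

The pot divides into 14.18 Ω above the wiper and 5.219 Ω below.
(x·R_p) ‖ R_L = 4.813 Ω.
Loaded-divider output: V_out = 30.0 × 0.2534 = 7.602 V.
(Unloaded: V_out = x·V_supply = 8.07 V.)

V_out ≈ 7.60 V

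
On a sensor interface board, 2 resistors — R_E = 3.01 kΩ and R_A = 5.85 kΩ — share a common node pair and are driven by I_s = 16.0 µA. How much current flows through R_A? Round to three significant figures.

I ≈ 5.44 µA

Two-branch current divider: I_k = I_s · R_other/(R_1 + R_2).
I(R_A) = 16.0 × 3.01/(3.01 + 5.85) = 16.0 × 0.3397 = 5.436 µA.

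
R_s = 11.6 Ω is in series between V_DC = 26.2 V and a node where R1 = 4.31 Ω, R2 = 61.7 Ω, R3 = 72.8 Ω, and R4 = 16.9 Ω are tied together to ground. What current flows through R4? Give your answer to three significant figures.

Combine the parallel branches: R_p = (1/4.31 + 1/61.7 + 1/72.8 + 1/16.9)⁻¹ = 3.114 Ω.
V_A = 26.2 × 3.114/14.71 = 5.545 V.
I(R4) = V_A / R4 = 5.545/16.9 = 0.3281 A.

I ≈ 0.328 A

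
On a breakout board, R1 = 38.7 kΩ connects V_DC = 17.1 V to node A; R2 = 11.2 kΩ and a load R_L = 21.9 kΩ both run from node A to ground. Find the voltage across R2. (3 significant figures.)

First combine the lower leg with the load: R2 ‖ R_L = 7.410 kΩ.
Now apply the divider: V_out = 17.1 × 0.1607 = 2.748 V.

V_out ≈ 2.75 V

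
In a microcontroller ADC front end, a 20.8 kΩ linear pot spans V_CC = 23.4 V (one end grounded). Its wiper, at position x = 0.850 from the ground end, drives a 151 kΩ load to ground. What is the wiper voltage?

V_out ≈ 19.5 V

Split the track: R_lower = x·R_p = 17.68 kΩ, R_upper = (1−x)·R_p = 3.120 kΩ.
R_L loads the lower segment: effective lower R = 15.83 kΩ.
Loaded-divider output: V_out = 23.4 × 0.8353 = 19.55 V.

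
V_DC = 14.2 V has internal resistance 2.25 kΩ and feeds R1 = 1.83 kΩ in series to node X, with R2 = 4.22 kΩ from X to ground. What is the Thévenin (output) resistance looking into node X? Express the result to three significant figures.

R1' = 2.25 + 1.83 = 4.080 kΩ (source resistance + R1).
Zeroing V_DC shorts the top of R1' to ground, so R_th = R1' ‖ R2 = 2.074 kΩ.

R_th ≈ 2.07 kΩ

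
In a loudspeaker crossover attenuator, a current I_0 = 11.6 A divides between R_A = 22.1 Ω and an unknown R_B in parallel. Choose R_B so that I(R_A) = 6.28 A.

R_B ≈ 26.1 Ω

In a two-way split, I_A/I_0 = R_B/(R_A + R_B).
6.28/11.6 = R_B/(R_A + R_B) → R_B = R_A · (0.5414)/(1 − 0.5414) = 22.1 × 1.180 = 26.09 Ω.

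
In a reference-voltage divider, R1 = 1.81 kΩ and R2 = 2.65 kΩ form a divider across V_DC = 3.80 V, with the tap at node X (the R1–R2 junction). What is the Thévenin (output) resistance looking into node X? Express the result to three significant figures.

R_th ≈ 1.08 kΩ

Zeroing V_DC shorts the top of R1 to ground, so R_th = R1 ‖ R2 = 1.075 kΩ.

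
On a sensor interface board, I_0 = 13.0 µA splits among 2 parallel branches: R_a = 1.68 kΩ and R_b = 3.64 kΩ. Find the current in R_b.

I ≈ 4.11 µA

For two parallel branches, I_k = I_0 · (other R)/(sum of R).
I(R_b) = 13.0 × 1.68/(1.68 + 3.64) = 13.0 × 0.3158 = 4.105 µA.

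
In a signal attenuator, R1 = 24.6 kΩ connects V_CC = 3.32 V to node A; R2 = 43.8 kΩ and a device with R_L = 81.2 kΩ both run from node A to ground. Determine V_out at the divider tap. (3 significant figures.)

First combine the lower leg with the load: R2 ‖ R_L = 28.45 kΩ.
Now apply the divider: V_out = 3.32 × 0.5363 = 1.781 V.
(Unloaded it would be 2.13 V; the load pulls it down.)

V_out ≈ 1.78 V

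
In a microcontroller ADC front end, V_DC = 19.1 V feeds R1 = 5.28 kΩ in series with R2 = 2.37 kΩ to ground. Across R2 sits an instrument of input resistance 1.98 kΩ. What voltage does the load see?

V_out ≈ 3.24 V

First combine the lower leg with the load: R2 ‖ R_L = 1.079 kΩ.
Voltage divider with the loaded lower leg: V_out = 19.1 × 1.079/(5.28 + 1.079) = 19.1 × 0.1696 = 3.240 V.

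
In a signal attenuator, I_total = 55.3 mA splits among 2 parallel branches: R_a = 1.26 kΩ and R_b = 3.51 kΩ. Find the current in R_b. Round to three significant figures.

I ≈ 14.6 mA

For two parallel branches, I_k = I_total · (other R)/(sum of R).
So I = 55.3 × 1.26/4.770 = 14.61 mA.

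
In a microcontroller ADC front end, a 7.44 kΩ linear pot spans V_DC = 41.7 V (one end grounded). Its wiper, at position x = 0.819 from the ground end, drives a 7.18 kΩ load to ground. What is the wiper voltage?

V_out ≈ 29.6 V

The pot divides into 1.347 kΩ above the wiper and 6.093 kΩ below.
R_L loads the lower segment: effective lower R = 3.296 kΩ.
Loaded-divider output: V_out = 41.7 × 0.7099 = 29.60 V.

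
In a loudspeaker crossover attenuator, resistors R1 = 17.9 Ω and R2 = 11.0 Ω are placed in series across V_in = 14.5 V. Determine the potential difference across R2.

Total series resistance ΣR = 17.9 + 11.0 = 28.90 Ω.
By the voltage-divider rule, V = 14.5 × 11.00/28.90 = 5.519 V.

V ≈ 5.52 V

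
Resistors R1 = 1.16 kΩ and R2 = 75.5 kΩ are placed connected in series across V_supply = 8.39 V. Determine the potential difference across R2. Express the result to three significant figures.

ΣR = 1.16 + 75.5 = 76.66 kΩ.
By the voltage-divider rule, V = 8.39 × 75.50/76.66 = 8.263 V.

V ≈ 8.26 V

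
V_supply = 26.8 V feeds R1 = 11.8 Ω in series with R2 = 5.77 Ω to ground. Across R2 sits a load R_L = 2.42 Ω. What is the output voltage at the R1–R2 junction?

The load sits in parallel with R2, giving an effective lower resistance R2' = R2·R_L/(R2+R_L) = 1.705 Ω.
Voltage divider with the loaded lower leg: V_out = 26.8 × 1.705/(11.8 + 1.705) = 26.8 × 0.1262 = 3.383 V.

V_out ≈ 3.38 V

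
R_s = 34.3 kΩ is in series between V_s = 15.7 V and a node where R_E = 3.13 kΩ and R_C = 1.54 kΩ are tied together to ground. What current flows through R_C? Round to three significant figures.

I ≈ 0.298 mA

Equivalent of the parallel group: R_p = 1.032 kΩ.
V_A by voltage divider: V_A = 15.7 × 1.032/(34.3 + 1.032) = 0.4586 V.
Branch current I = V_A/R_C = 0.4586/1.54 = 0.2978 mA.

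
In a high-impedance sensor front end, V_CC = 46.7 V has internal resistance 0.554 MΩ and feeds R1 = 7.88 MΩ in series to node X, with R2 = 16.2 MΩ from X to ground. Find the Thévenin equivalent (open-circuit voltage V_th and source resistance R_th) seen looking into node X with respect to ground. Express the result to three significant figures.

V_th ≈ 30.7 V, R_th ≈ 5.55 MΩ

R1' = 0.554 + 7.88 = 8.434 MΩ (source resistance + R1).
Open-circuit (no load on X): V_th = V_CC · R2/(R1' + R2) = 46.7 × 16.2/(8.434 + 16.2) = 30.71 V.
With V_CC suppressed (replaced by a short), R_th = R1' ‖ R2 = (8.434 × 16.2)/(8.434 + 16.2) = 5.546 MΩ.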